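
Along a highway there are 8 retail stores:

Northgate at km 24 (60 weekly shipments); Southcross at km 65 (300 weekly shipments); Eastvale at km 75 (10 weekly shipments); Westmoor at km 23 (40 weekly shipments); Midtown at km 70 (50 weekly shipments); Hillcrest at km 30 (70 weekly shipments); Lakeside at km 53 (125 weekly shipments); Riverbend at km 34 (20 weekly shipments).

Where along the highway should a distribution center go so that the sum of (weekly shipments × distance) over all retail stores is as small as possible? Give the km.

x = 65

For a sum of weighted absolute distances on a line, the optimum is the weighted median (not the mean). Total weight W = 675; half-weight = 337.5.
Sort by position and accumulate weight:
  km 23 (Westmoor, w=40) → cum 40
  km 24 (Northgate, w=60) → cum 100
  km 30 (Hillcrest, w=70) → cum 170
  km 34 (Riverbend, w=20) → cum 190
  km 53 (Lakeside, w=125) → cum 315
  km 65 (Southcross, w=300) → cum 615  ≥ 337.5 → median here
  km 70 (Midtown, w=50) → cum 665
  km 75 (Eastvale, w=10) → cum 675
Optimal location: km 65.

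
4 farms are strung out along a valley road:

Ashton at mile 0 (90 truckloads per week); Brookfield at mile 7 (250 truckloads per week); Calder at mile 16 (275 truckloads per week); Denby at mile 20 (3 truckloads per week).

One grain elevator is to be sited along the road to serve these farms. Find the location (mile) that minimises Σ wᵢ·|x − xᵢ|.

For a sum of weighted absolute distances on a line, the optimum is the weighted median (not the mean). Total weight W = 618; half-weight = 309.
Sort by position and accumulate weight:
  mile 0 (Ashton, w=90) → cum 90
  mile 7 (Brookfield, w=250) → cum 340  ≥ 309 → median here
  mile 16 (Calder, w=275) → cum 615
  mile 20 (Denby, w=3) → cum 618
Optimal location: mile 7.

x = 7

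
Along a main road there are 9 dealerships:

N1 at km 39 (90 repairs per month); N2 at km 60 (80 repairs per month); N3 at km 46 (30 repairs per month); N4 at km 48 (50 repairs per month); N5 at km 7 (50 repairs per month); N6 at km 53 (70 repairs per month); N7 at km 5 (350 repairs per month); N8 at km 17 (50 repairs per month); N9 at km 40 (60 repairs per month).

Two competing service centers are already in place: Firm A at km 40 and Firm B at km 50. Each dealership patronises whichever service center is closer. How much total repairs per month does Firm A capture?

The indifferent point is the midpoint (40+50)/2 = 45; dealerships left of it (closer to Firm A at 40) go to Firm A, those right go to Firm B.
  N7 at 5 (w=350) → Firm A
  N5 at 7 (w=50) → Firm A
  N8 at 17 (w=50) → Firm A
  N1 at 39 (w=90) → Firm A
  N9 at 40 (w=60) → Firm A
  N3 at 46 (w=30) → Firm B
  N4 at 48 (w=50) → Firm B
  N6 at 53 (w=70) → Firm B
  N2 at 60 (w=80) → Firm B
Firm A captures 600; Firm B captures 230.

600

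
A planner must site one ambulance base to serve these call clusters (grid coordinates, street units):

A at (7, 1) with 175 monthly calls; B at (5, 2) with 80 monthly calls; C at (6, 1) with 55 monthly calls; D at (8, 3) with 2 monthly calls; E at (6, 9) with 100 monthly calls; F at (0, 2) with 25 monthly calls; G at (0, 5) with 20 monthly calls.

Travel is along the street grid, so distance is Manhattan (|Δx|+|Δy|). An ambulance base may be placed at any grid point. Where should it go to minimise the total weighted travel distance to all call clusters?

Manhattan distance separates: Σwᵢ(|x−xᵢ|+|y−yᵢ|) = Σwᵢ|x−xᵢ| + Σwᵢ|y−yᵢ|, so x and y are optimised independently as 1-D weighted medians.
Total weight W = 457; half = 228.5.
x-coordinate, sorted with cumulative weight:
  x=0 (F, w=25) cum 25
  x=0 (G, w=20) cum 45
  x=5 (B, w=80) cum 125
  x=6 (C, w=55) cum 180
  x=6 (E, w=100) cum 280  ← median
  x=7 (A, w=175) cum 455
  x=8 (D, w=2) cum 457
⇒ x* = 6
y-coordinate, sorted with cumulative weight:
  y=1 (A, w=175) cum 175
  y=1 (C, w=55) cum 230  ← median
  y=2 (B, w=80) cum 310
  y=2 (F, w=25) cum 335
  y=3 (D, w=2) cum 337
  y=5 (G, w=20) cum 357
  y=9 (E, w=100) cum 457
⇒ y* = 1

(6, 1)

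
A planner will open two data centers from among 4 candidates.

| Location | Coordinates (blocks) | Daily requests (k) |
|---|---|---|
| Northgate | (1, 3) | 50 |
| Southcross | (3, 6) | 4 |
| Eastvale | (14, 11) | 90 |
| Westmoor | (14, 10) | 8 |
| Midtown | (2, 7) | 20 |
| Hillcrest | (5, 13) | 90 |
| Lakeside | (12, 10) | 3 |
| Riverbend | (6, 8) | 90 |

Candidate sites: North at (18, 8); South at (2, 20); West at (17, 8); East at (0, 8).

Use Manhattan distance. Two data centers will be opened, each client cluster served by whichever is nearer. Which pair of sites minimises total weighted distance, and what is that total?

Evaluate every pair (each demand assigned to the nearer of the two):
  {West, East}: total = 2421
  {North, East}: total = 2522
  {South, East}: total = 3520
  {South, West}: total = 3711
  {North, South}: total = 3902
  {North, West}: total = 4555
Best pair: {West, East} with total 2421.

{West, East}, total 2421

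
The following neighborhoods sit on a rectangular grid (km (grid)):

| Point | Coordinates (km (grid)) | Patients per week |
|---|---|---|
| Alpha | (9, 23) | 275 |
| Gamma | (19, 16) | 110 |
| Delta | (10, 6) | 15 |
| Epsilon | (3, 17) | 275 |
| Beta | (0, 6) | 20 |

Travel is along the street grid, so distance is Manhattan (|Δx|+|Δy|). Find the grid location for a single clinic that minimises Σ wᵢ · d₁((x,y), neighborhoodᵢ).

(9, 17)

Manhattan distance separates: Σwᵢ(|x−xᵢ|+|y−yᵢ|) = Σwᵢ|x−xᵢ| + Σwᵢ|y−yᵢ|, so x and y are optimised independently as 1-D weighted medians.
Total weight W = 695; half = 347.5.
x-coordinate, sorted with cumulative weight:
  x=0 (Beta, w=20) cum 20
  x=3 (Epsilon, w=275) cum 295
  x=9 (Alpha, w=275) cum 570  ← median
  x=10 (Delta, w=15) cum 585
  x=19 (Gamma, w=110) cum 695
⇒ x* = 9
y-coordinate, sorted with cumulative weight:
  y=6 (Delta, w=15) cum 15
  y=6 (Beta, w=20) cum 35
  y=16 (Gamma, w=110) cum 145
  y=17 (Epsilon, w=275) cum 420  ← median
  y=23 (Alpha, w=275) cum 695
⇒ y* = 17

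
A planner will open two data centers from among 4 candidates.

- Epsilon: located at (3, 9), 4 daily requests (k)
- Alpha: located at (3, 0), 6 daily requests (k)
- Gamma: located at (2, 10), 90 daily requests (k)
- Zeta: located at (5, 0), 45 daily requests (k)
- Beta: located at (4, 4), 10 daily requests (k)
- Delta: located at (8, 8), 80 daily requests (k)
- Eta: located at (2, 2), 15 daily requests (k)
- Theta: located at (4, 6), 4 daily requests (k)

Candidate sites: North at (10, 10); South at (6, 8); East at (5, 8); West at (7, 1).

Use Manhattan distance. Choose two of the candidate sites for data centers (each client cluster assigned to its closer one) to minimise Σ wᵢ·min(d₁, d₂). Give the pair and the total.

Evaluate every pair (each demand assigned to the nearer of the two):
  {East, West}: total = 1019
  {South, West}: total = 1047
  {South, East}: total = 1239
  {North, East}: total = 1319
  {North, South}: total = 1413
  {North, West}: total = 1419
Best pair: {East, West} with total 1019.

{East, West}, total 1019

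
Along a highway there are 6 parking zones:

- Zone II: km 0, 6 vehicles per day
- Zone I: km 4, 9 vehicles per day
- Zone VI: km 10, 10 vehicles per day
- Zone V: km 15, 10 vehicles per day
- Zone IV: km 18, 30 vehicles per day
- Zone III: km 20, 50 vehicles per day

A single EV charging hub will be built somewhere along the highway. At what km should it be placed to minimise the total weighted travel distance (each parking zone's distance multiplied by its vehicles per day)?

For a sum of weighted absolute distances on a line, the optimum is the weighted median (not the mean). Total weight W = 115; half-weight = 57.5.
Sort by position and accumulate weight:
  km 0 (Zone II, w=6) → cum 6
  km 4 (Zone I, w=9) → cum 15
  km 10 (Zone VI, w=10) → cum 25
  km 15 (Zone V, w=10) → cum 35
  km 18 (Zone IV, w=30) → cum 65  ≥ 57.5 → median here
  km 20 (Zone III, w=50) → cum 115
Optimal location: km 18.

x = 18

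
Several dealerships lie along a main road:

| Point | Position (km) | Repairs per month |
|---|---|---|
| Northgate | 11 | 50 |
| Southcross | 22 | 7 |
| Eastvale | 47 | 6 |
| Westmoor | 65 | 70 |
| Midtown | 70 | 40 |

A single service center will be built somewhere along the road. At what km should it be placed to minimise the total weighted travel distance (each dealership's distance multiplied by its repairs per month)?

x = 65

For a sum of weighted absolute distances on a line, the optimum is the weighted median (not the mean). Total weight W = 173; half-weight = 86.5.
Sort by position and accumulate weight:
  km 11 (Northgate, w=50) → cum 50
  km 22 (Southcross, w=7) → cum 57
  km 47 (Eastvale, w=6) → cum 63
  km 65 (Westmoor, w=70) → cum 133  ≥ 86.5 → median here
  km 70 (Midtown, w=40) → cum 173
Optimal location: km 65.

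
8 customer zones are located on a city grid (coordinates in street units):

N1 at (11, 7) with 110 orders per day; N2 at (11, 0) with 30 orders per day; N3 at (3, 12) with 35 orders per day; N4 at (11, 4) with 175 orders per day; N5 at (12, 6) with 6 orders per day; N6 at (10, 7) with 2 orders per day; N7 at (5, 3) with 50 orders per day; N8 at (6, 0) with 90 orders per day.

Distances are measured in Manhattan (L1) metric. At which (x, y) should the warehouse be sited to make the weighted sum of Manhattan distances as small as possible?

(11, 4)

Manhattan distance separates: Σwᵢ(|x−xᵢ|+|y−yᵢ|) = Σwᵢ|x−xᵢ| + Σwᵢ|y−yᵢ|, so x and y are optimised independently as 1-D weighted medians.
Total weight W = 498; half = 249.
x-coordinate, sorted with cumulative weight:
  x=3 (N3, w=35) cum 35
  x=5 (N7, w=50) cum 85
  x=6 (N8, w=90) cum 175
  x=10 (N6, w=2) cum 177
  x=11 (N1, w=110) cum 287  ← median
  x=11 (N2, w=30) cum 317
  x=11 (N4, w=175) cum 492
  x=12 (N5, w=6) cum 498
⇒ x* = 11
y-coordinate, sorted with cumulative weight:
  y=0 (N2, w=30) cum 30
  y=0 (N8, w=90) cum 120
  y=3 (N7, w=50) cum 170
  y=4 (N4, w=175) cum 345  ← median
  y=6 (N5, w=6) cum 351
  y=7 (N1, w=110) cum 461
  y=7 (N6, w=2) cum 463
  y=12 (N3, w=35) cum 498
⇒ y* = 4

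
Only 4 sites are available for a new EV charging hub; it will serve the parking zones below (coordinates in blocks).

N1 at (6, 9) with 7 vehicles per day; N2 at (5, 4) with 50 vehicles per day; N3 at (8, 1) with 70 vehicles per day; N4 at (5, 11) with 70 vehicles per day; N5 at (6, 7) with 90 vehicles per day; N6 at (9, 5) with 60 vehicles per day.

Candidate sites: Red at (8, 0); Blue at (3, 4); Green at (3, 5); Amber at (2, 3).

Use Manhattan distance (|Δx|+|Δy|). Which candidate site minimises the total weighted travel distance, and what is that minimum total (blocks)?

Green, total 2199 blocks

Total weighted distance at each candidate:
  Red (8, 0): total = 2647
  Blue (3, 4): total = 2306
  Green (3, 5): total = 2199
  Amber (2, 3): total = 2860
Minimum is at Green with total 2199 blocks.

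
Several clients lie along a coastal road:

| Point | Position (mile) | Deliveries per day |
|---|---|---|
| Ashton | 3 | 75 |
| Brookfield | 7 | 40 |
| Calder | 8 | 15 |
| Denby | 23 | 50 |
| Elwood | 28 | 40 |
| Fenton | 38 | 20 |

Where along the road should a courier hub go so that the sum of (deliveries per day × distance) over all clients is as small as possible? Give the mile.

For a sum of weighted absolute distances on a line, the optimum is the weighted median (not the mean). Total weight W = 240; half-weight = 120.
Sort by position and accumulate weight:
  mile 3 (Ashton, w=75) → cum 75
  mile 7 (Brookfield, w=40) → cum 115
  mile 8 (Calder, w=15) → cum 130  ≥ 120 → median here
  mile 23 (Denby, w=50) → cum 180
  mile 28 (Elwood, w=40) → cum 220
  mile 38 (Fenton, w=20) → cum 240
Optimal location: mile 8.

x = 8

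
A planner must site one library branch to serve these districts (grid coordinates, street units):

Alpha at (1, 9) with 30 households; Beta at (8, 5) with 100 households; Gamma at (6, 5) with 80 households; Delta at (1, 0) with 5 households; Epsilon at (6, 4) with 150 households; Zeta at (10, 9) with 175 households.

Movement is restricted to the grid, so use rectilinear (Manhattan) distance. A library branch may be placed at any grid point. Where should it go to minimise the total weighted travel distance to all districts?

(8, 5)

Manhattan distance separates: Σwᵢ(|x−xᵢ|+|y−yᵢ|) = Σwᵢ|x−xᵢ| + Σwᵢ|y−yᵢ|, so x and y are optimised independently as 1-D weighted medians.
Total weight W = 540; half = 270.
x-coordinate, sorted with cumulative weight:
  x=1 (Alpha, w=30) cum 30
  x=1 (Delta, w=5) cum 35
  x=6 (Gamma, w=80) cum 115
  x=6 (Epsilon, w=150) cum 265
  x=8 (Beta, w=100) cum 365  ← median
  x=10 (Zeta, w=175) cum 540
⇒ x* = 8
y-coordinate, sorted with cumulative weight:
  y=0 (Delta, w=5) cum 5
  y=4 (Epsilon, w=150) cum 155
  y=5 (Beta, w=100) cum 255
  y=5 (Gamma, w=80) cum 335  ← median
  y=9 (Alpha, w=30) cum 365
  y=9 (Zeta, w=175) cum 540
⇒ y* = 5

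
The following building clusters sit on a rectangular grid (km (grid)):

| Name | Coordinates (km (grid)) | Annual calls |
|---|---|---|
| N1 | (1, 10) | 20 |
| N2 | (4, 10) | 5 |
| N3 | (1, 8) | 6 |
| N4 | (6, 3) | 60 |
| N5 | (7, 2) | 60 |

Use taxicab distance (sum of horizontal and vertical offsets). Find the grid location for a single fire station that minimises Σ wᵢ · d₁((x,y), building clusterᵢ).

Manhattan distance separates: Σwᵢ(|x−xᵢ|+|y−yᵢ|) = Σwᵢ|x−xᵢ| + Σwᵢ|y−yᵢ|, so x and y are optimised independently as 1-D weighted medians.
Total weight W = 151; half = 75.5.
x-coordinate, sorted with cumulative weight:
  x=1 (N1, w=20) cum 20
  x=1 (N3, w=6) cum 26
  x=4 (N2, w=5) cum 31
  x=6 (N4, w=60) cum 91  ← median
  x=7 (N5, w=60) cum 151
⇒ x* = 6
y-coordinate, sorted with cumulative weight:
  y=2 (N5, w=60) cum 60
  y=3 (N4, w=60) cum 120  ← median
  y=8 (N3, w=6) cum 126
  y=10 (N1, w=20) cum 146
  y=10 (N2, w=5) cum 151
⇒ y* = 3

(6, 3)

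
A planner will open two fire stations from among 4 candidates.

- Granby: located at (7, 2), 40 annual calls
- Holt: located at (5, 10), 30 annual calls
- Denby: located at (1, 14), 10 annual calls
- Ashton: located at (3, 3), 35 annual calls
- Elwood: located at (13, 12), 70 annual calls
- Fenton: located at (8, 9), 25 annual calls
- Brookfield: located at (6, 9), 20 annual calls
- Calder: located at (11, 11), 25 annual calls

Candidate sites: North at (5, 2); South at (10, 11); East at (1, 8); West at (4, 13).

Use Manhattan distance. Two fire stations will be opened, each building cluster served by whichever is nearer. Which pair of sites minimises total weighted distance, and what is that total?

Evaluate every pair (each demand assigned to the nearer of the two):
  {North, South}: total = 1010
  {South, East}: total = 1490
  {South, West}: total = 1550
  {North, West}: total = 1590
  {East, West}: total = 2130
  {North, East}: total = 2190
Best pair: {North, South} with total 1010.

{North, South}, total 1010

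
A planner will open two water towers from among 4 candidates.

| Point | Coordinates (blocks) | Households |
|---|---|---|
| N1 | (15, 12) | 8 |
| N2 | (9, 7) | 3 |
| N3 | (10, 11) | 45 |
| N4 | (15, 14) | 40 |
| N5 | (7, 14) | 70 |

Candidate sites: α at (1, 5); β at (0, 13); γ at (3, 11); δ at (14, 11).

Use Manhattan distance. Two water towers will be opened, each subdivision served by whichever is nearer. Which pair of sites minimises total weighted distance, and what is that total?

Evaluate every pair (each demand assigned to the nearer of the two):
  {γ, δ}: total = 873
  {β, δ}: total = 943
  {α, δ}: total = 1083
  {α, γ}: total = 1539
  {β, γ}: total = 1539
  {α, β}: total = 1898
Best pair: {γ, δ} with total 873.

{γ, δ}, total 873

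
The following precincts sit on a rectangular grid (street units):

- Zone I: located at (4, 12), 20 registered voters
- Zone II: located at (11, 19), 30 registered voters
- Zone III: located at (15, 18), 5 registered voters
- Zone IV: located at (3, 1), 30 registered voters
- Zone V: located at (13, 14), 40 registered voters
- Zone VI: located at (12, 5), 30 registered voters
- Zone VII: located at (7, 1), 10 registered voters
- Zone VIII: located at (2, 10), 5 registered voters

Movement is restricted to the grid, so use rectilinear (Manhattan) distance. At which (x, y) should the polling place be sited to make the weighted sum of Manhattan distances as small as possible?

Manhattan distance separates: Σwᵢ(|x−xᵢ|+|y−yᵢ|) = Σwᵢ|x−xᵢ| + Σwᵢ|y−yᵢ|, so x and y are optimised independently as 1-D weighted medians.
Total weight W = 170; half = 85.
x-coordinate, sorted with cumulative weight:
  x=2 (Zone VIII, w=5) cum 5
  x=3 (Zone IV, w=30) cum 35
  x=4 (Zone I, w=20) cum 55
  x=7 (Zone VII, w=10) cum 65
  x=11 (Zone II, w=30) cum 95  ← median
  x=12 (Zone VI, w=30) cum 125
  x=13 (Zone V, w=40) cum 165
  x=15 (Zone III, w=5) cum 170
⇒ x* = 11
y-coordinate, sorted with cumulative weight:
  y=1 (Zone IV, w=30) cum 30
  y=1 (Zone VII, w=10) cum 40
  y=5 (Zone VI, w=30) cum 70
  y=10 (Zone VIII, w=5) cum 75
  y=12 (Zone I, w=20) cum 95  ← median
  y=14 (Zone V, w=40) cum 135
  y=18 (Zone III, w=5) cum 140
  y=19 (Zone II, w=30) cum 170
⇒ y* = 12

(11, 12)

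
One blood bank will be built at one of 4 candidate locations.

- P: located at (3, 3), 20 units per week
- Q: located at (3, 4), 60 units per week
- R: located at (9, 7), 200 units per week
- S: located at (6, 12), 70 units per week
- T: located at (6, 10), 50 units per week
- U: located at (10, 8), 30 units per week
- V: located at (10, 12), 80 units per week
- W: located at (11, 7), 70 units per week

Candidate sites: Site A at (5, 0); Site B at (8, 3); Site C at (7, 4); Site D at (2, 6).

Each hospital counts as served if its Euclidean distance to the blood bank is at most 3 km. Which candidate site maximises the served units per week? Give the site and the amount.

Coverage radius r = 3 km; a point is covered iff (Δx)²+(Δy)² ≤ 3² = 9.
  Site A (5, 0): covers {none} → 0
  Site B (8, 3): covers {none} → 0
  Site C (7, 4): covers {none} → 0
  Site D (2, 6): covers {Q} → 60
Maximum coverage at Site D: 60 units per week.

Site D, covering 60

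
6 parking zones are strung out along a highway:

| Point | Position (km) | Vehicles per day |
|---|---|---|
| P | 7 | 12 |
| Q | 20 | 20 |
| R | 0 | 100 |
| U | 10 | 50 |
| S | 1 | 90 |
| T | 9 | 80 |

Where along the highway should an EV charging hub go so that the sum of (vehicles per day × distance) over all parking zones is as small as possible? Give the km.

For a sum of weighted absolute distances on a line, the optimum is the weighted median (not the mean). Total weight W = 352; half-weight = 176.
Sort by position and accumulate weight:
  km 0 (R, w=100) → cum 100
  km 1 (S, w=90) → cum 190  ≥ 176 → median here
  km 7 (P, w=12) → cum 202
  km 9 (T, w=80) → cum 282
  km 10 (U, w=50) → cum 332
  km 20 (Q, w=20) → cum 352
Optimal location: km 1.

x = 1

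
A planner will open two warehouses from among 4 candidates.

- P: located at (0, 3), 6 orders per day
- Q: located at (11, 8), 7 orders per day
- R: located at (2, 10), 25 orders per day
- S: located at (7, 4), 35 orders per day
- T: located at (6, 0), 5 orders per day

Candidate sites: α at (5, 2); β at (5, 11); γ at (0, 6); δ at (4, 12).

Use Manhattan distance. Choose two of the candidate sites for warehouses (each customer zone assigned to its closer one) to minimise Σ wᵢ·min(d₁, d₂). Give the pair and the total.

Evaluate every pair (each demand assigned to the nearer of the two):
  {α, β}: total = 354
  {α, δ}: total = 368
  {α, γ}: total = 407
  {β, γ}: total = 556
  {γ, δ}: total = 570
  {β, δ}: total = 616
Best pair: {α, β} with total 354.

{α, β}, total 354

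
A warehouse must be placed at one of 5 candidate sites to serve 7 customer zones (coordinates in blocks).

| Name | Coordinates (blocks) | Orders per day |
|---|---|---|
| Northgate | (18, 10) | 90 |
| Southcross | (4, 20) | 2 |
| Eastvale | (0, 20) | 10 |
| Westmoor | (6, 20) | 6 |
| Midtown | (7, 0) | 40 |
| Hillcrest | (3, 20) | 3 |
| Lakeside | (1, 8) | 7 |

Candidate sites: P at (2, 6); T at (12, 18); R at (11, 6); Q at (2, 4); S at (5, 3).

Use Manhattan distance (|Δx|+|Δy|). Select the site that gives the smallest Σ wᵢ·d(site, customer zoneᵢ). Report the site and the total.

Total weighted distance at each candidate:
  P (2, 6): total = 2606
  T (12, 18): total = 2568
  R (11, 6): total = 1946
  Q (2, 4): total = 2762
  S (5, 3): total = 2484
Minimum is at R with total 1946 blocks.

R, total 1946 blocks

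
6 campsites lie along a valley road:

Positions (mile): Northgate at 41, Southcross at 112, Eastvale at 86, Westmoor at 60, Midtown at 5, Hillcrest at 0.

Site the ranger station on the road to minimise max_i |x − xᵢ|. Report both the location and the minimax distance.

location 56, max distance 56

The 1-center on a line is the midpoint of the two extreme points: leftmost at 0, rightmost at 112.
Optimal location = (0 + 112)/2 = 56; maximum distance = (112 − 0)/2 = 56.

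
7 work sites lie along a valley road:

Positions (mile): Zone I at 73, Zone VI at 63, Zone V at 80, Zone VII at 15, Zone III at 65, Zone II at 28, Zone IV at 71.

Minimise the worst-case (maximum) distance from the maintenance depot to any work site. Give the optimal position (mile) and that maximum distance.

The 1-center on a line is the midpoint of the two extreme points: leftmost at 15, rightmost at 80.
Optimal location = (15 + 80)/2 = 47.5; maximum distance = (80 − 15)/2 = 32.5.

location 47.5, max distance 32.5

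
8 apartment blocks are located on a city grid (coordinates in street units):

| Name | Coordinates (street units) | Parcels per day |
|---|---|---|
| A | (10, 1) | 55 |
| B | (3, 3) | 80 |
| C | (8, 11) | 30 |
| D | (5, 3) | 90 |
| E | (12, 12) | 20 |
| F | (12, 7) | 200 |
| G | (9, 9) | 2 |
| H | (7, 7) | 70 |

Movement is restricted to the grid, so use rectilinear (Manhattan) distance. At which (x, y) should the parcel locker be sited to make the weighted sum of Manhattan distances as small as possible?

Manhattan distance separates: Σwᵢ(|x−xᵢ|+|y−yᵢ|) = Σwᵢ|x−xᵢ| + Σwᵢ|y−yᵢ|, so x and y are optimised independently as 1-D weighted medians.
Total weight W = 547; half = 273.5.
x-coordinate, sorted with cumulative weight:
  x=3 (B, w=80) cum 80
  x=5 (D, w=90) cum 170
  x=7 (H, w=70) cum 240
  x=8 (C, w=30) cum 270
  x=9 (G, w=2) cum 272
  x=10 (A, w=55) cum 327  ← median
  x=12 (E, w=20) cum 347
  x=12 (F, w=200) cum 547
⇒ x* = 10
y-coordinate, sorted with cumulative weight:
  y=1 (A, w=55) cum 55
  y=3 (B, w=80) cum 135
  y=3 (D, w=90) cum 225
  y=7 (F, w=200) cum 425  ← median
  y=7 (H, w=70) cum 495
  y=9 (G, w=2) cum 497
  y=11 (C, w=30) cum 527
  y=12 (E, w=20) cum 547
⇒ y* = 7

(10, 7)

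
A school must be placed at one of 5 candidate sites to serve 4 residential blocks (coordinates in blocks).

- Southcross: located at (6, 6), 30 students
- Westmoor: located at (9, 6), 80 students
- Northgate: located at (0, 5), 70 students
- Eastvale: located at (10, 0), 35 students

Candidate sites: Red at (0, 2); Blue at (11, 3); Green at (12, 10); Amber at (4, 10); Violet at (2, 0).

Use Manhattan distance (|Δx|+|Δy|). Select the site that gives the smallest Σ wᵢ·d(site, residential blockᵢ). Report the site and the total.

Total weighted distance at each candidate:
  Red (0, 2): total = 1970
  Blue (11, 3): total = 1690
  Green (12, 10): total = 2470
  Amber (4, 10): total = 2090
  Violet (2, 0): total = 2110
Minimum is at Blue with total 1690 blocks.

Blue, total 1690 blocks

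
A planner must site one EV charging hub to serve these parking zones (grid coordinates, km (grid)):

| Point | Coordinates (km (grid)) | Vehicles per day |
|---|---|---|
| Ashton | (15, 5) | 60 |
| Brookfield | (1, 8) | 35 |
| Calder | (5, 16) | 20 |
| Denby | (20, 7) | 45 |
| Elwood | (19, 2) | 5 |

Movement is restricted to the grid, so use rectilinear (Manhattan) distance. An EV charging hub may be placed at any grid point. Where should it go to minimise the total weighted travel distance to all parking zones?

Manhattan distance separates: Σwᵢ(|x−xᵢ|+|y−yᵢ|) = Σwᵢ|x−xᵢ| + Σwᵢ|y−yᵢ|, so x and y are optimised independently as 1-D weighted medians.
Total weight W = 165; half = 82.5.
x-coordinate, sorted with cumulative weight:
  x=1 (Brookfield, w=35) cum 35
  x=5 (Calder, w=20) cum 55
  x=15 (Ashton, w=60) cum 115  ← median
  x=19 (Elwood, w=5) cum 120
  x=20 (Denby, w=45) cum 165
⇒ x* = 15
y-coordinate, sorted with cumulative weight:
  y=2 (Elwood, w=5) cum 5
  y=5 (Ashton, w=60) cum 65
  y=7 (Denby, w=45) cum 110  ← median
  y=8 (Brookfield, w=35) cum 145
  y=16 (Calder, w=20) cum 165
⇒ y* = 7

(15, 7)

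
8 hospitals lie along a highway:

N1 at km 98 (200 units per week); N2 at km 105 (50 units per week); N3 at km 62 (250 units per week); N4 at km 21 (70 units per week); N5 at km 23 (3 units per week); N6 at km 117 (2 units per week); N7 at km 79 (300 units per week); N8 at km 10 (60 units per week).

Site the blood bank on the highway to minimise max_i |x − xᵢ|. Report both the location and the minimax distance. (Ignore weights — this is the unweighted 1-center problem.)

location 63.5, max distance 53.5

The 1-center on a line is the midpoint of the two extreme points: leftmost at 10, rightmost at 117.
Optimal location = (10 + 117)/2 = 63.5; maximum distance = (117 − 10)/2 = 53.5.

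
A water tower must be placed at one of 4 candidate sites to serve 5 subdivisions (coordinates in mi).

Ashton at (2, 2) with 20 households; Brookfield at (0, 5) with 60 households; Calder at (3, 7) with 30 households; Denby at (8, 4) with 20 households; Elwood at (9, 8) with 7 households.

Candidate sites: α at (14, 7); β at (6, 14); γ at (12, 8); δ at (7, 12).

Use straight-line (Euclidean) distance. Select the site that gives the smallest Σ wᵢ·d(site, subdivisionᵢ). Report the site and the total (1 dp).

Total weighted distance at each candidate:
  α (14, 7): total = 1608.4
  β (6, 14): total = 1381.4
  γ (12, 8): total = 1381.2
  δ (7, 12): total = 1202.2
Minimum is at δ with total 1202.2 mi.

δ, total 1202.2 mi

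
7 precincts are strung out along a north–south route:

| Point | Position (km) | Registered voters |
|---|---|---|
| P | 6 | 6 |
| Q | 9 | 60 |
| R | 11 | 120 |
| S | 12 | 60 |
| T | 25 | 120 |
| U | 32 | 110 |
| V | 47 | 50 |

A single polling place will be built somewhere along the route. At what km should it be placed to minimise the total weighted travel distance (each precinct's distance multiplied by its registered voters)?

For a sum of weighted absolute distances on a line, the optimum is the weighted median (not the mean). Total weight W = 526; half-weight = 263.
Sort by position and accumulate weight:
  km 6 (P, w=6) → cum 6
  km 9 (Q, w=60) → cum 66
  km 11 (R, w=120) → cum 186
  km 12 (S, w=60) → cum 246
  km 25 (T, w=120) → cum 366  ≥ 263 → median here
  km 32 (U, w=110) → cum 476
  km 47 (V, w=50) → cum 526
Optimal location: km 25.

x = 25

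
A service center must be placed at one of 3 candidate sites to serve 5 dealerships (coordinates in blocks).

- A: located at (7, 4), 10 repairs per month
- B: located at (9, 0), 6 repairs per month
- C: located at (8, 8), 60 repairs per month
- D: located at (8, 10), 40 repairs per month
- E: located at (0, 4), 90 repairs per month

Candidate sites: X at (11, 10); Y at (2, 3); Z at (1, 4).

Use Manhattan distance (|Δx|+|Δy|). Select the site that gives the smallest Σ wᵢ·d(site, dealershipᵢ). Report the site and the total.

Total weighted distance at each candidate:
  X (11, 10): total = 2122
  Y (2, 3): total = 1570
  Z (1, 4): total = 1402
Minimum is at Z with total 1402 blocks.

Z, total 1402 blocks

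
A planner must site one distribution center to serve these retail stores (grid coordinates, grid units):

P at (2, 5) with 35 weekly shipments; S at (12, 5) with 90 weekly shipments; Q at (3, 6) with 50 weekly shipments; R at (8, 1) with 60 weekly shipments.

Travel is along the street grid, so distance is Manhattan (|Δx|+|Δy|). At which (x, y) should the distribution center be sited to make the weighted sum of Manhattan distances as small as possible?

Manhattan distance separates: Σwᵢ(|x−xᵢ|+|y−yᵢ|) = Σwᵢ|x−xᵢ| + Σwᵢ|y−yᵢ|, so x and y are optimised independently as 1-D weighted medians.
Total weight W = 235; half = 117.5.
x-coordinate, sorted with cumulative weight:
  x=2 (P, w=35) cum 35
  x=3 (Q, w=50) cum 85
  x=8 (R, w=60) cum 145  ← median
  x=12 (S, w=90) cum 235
⇒ x* = 8
y-coordinate, sorted with cumulative weight:
  y=1 (R, w=60) cum 60
  y=5 (P, w=35) cum 95
  y=5 (S, w=90) cum 185  ← median
  y=6 (Q, w=50) cum 235
⇒ y* = 5

(8, 5)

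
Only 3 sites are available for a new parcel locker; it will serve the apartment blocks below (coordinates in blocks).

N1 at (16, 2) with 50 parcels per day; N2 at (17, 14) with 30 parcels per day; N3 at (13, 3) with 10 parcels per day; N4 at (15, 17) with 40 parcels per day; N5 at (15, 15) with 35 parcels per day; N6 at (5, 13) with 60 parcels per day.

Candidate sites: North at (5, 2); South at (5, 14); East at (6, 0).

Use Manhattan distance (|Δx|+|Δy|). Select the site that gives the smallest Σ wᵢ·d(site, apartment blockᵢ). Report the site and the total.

Total weighted distance at each candidate:
  North (5, 2): total = 3825
  South (5, 14): total = 2665
  East (6, 0): total = 4170
Minimum is at South with total 2665 blocks.

South, total 2665 blocks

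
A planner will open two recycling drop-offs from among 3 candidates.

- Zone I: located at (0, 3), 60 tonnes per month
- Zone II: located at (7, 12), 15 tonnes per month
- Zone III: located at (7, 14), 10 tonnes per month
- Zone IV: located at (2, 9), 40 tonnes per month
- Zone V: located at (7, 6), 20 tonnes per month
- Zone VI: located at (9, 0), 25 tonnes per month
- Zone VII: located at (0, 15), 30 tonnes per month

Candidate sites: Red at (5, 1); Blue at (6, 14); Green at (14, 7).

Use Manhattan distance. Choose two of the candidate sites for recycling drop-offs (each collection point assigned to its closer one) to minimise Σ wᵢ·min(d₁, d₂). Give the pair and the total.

Evaluate every pair (each demand assigned to the nearer of the two):
  {Red, Blue}: total = 1310
  {Red, Green}: total = 2015
  {Blue, Green}: total = 2105
Best pair: {Red, Blue} with total 1310.

{Red, Blue}, total 1310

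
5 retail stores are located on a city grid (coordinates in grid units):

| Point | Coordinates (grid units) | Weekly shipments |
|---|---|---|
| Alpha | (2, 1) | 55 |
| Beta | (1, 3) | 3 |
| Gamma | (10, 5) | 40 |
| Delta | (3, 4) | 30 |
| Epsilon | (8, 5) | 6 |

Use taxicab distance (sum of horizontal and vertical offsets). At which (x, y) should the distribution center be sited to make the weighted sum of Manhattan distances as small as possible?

Manhattan distance separates: Σwᵢ(|x−xᵢ|+|y−yᵢ|) = Σwᵢ|x−xᵢ| + Σwᵢ|y−yᵢ|, so x and y are optimised independently as 1-D weighted medians.
Total weight W = 134; half = 67.
x-coordinate, sorted with cumulative weight:
  x=1 (Beta, w=3) cum 3
  x=2 (Alpha, w=55) cum 58
  x=3 (Delta, w=30) cum 88  ← median
  x=8 (Epsilon, w=6) cum 94
  x=10 (Gamma, w=40) cum 134
⇒ x* = 3
y-coordinate, sorted with cumulative weight:
  y=1 (Alpha, w=55) cum 55
  y=3 (Beta, w=3) cum 58
  y=4 (Delta, w=30) cum 88  ← median
  y=5 (Gamma, w=40) cum 128
  y=5 (Epsilon, w=6) cum 134
⇒ y* = 4

(3, 4)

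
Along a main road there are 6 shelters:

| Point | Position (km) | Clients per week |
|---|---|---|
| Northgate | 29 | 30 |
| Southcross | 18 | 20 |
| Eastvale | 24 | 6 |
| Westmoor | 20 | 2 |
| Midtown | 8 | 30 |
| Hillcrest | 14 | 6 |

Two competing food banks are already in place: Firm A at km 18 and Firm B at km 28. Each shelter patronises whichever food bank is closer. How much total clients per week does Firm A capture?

The indifferent point is the midpoint (18+28)/2 = 23; shelters left of it (closer to Firm A at 18) go to Firm A, those right go to Firm B.
  Midtown at 8 (w=30) → Firm A
  Hillcrest at 14 (w=6) → Firm A
  Southcross at 18 (w=20) → Firm A
  Westmoor at 20 (w=2) → Firm A
  Eastvale at 24 (w=6) → Firm B
  Northgate at 29 (w=30) → Firm B
Firm A captures 58; Firm B captures 36.

58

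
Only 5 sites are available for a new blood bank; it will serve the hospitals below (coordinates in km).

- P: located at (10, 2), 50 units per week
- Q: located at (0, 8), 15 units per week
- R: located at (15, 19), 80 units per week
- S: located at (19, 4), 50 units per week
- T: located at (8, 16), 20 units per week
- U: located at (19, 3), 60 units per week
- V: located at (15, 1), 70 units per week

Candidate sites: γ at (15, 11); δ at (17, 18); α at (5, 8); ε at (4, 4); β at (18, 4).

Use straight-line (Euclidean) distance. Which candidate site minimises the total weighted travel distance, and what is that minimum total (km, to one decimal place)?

Total weighted distance at each candidate:
  γ (15, 11): total = 3196.1
  δ (17, 18): total = 4345.6
  α (5, 8): total = 4300.1
  ε (4, 4): total = 4592.3
  β (18, 4): total = 2656.9
Minimum is at β with total 2656.9 km.

β, total 2656.9 km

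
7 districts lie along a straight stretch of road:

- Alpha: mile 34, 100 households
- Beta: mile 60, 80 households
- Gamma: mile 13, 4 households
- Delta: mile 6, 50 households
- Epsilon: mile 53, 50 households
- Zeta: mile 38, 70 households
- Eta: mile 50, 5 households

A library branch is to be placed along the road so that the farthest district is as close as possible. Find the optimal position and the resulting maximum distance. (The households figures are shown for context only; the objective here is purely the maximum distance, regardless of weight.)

The 1-center on a line is the midpoint of the two extreme points: leftmost at 6, rightmost at 60.
Optimal location = (6 + 60)/2 = 33; maximum distance = (60 − 6)/2 = 27.

location 33, max distance 27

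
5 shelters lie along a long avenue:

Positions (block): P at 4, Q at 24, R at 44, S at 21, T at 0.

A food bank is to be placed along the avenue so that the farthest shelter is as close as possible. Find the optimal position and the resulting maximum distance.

The 1-center on a line is the midpoint of the two extreme points: leftmost at 0, rightmost at 44.
Optimal location = (0 + 44)/2 = 22; maximum distance = (44 − 0)/2 = 22.

location 22, max distance 22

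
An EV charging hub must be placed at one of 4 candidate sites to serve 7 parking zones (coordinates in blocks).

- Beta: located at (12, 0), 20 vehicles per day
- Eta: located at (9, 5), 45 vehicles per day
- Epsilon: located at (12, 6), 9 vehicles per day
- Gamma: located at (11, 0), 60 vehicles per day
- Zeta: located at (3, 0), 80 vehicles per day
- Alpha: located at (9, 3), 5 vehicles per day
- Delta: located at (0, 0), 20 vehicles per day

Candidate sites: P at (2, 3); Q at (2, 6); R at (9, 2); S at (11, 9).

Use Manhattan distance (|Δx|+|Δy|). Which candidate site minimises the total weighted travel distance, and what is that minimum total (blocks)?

R, total 1403 blocks

Total weighted distance at each candidate:
  P (2, 3): total = 1957
  Q (2, 6): total = 2440
  R (9, 2): total = 1403
  S (11, 9): total = 2846
Minimum is at R with total 1403 blocks.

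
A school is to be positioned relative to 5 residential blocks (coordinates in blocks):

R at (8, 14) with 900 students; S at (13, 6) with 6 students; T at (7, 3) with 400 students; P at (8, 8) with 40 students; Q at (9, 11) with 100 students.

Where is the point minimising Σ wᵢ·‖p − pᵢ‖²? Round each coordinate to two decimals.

(7.81, 10.55)

The minimiser of Σwᵢ‖p−pᵢ‖² is the weighted centroid p* = (Σwᵢpᵢ)/(Σwᵢ).
Σwᵢ = 1446.
Σwᵢxᵢ = 900·8 + 6·13 + 400·7 + 40·8 + 100·9 = 11298.
Σwᵢyᵢ = 900·14 + 6·6 + 400·3 + 40·8 + 100·11 = 15256.
x* = 11298/1446 = 7.81, y* = 15256/1446 = 10.55.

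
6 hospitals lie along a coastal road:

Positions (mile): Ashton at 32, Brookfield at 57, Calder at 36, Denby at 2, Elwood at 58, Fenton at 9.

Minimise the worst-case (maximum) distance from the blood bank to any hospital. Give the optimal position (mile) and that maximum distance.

location 30, max distance 28

The 1-center on a line is the midpoint of the two extreme points: leftmost at 2, rightmost at 58.
Optimal location = (2 + 58)/2 = 30; maximum distance = (58 − 2)/2 = 28.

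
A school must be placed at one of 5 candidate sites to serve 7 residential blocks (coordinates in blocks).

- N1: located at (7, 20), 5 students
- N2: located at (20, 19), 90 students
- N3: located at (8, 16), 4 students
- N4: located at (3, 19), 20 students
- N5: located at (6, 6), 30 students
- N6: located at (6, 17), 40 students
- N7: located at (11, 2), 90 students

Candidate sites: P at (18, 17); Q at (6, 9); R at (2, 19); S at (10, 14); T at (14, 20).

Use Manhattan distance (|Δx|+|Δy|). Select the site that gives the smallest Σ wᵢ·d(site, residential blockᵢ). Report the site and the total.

Total weighted distance at each candidate:
  P (18, 17): total = 3964
  Q (6, 9): total = 4006
  R (2, 19): total = 4796
  S (10, 14): total = 3461
  T (14, 20): total = 3935
Minimum is at S with total 3461 blocks.

S, total 3461 blocks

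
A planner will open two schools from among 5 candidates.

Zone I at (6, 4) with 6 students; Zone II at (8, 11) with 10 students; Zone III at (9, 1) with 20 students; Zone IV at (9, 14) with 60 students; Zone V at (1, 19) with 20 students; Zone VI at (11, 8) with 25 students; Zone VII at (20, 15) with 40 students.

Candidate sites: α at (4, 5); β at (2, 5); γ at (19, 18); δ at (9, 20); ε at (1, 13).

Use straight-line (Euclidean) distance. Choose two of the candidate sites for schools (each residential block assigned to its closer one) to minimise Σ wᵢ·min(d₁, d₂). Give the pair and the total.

{α, δ}, total 1408.6

Evaluate every pair (each demand assigned to the nearer of the two):
  {α, δ}: total = 1408.6
  {γ, ε}: total = 1432.8
  {α, γ}: total = 1434.6
  {β, δ}: total = 1512.6
  {γ, δ}: total = 1520.1
  {β, γ}: total = 1561.4
  {δ, ε}: total = 1665.8
  {α, ε}: total = 1762.4
  {β, ε}: total = 1863.9
  {α, β}: total = 2057.2
Best pair: {α, δ} with total 1408.6.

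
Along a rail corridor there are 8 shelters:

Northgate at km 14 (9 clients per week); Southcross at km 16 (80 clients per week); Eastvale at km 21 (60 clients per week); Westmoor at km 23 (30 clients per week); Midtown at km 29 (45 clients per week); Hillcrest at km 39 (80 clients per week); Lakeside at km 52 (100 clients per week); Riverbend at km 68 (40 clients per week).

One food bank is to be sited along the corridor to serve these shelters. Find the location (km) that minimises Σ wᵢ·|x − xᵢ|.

For a sum of weighted absolute distances on a line, the optimum is the weighted median (not the mean). Total weight W = 444; half-weight = 222.
Sort by position and accumulate weight:
  km 14 (Northgate, w=9) → cum 9
  km 16 (Southcross, w=80) → cum 89
  km 21 (Eastvale, w=60) → cum 149
  km 23 (Westmoor, w=30) → cum 179
  km 29 (Midtown, w=45) → cum 224  ≥ 222 → median here
  km 39 (Hillcrest, w=80) → cum 304
  km 52 (Lakeside, w=100) → cum 404
  km 68 (Riverbend, w=40) → cum 444
Optimal location: km 29.

x = 29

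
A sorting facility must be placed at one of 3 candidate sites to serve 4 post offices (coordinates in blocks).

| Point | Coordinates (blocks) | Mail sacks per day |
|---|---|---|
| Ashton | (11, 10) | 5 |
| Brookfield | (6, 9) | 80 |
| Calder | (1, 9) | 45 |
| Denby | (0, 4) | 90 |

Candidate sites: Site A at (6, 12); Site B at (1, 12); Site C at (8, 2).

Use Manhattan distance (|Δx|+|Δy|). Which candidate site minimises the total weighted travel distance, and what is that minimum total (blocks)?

Site B, total 1645 blocks

Total weighted distance at each candidate:
  Site A (6, 12): total = 1895
  Site B (1, 12): total = 1645
  Site C (8, 2): total = 2305
Minimum is at Site B with total 1645 blocks.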